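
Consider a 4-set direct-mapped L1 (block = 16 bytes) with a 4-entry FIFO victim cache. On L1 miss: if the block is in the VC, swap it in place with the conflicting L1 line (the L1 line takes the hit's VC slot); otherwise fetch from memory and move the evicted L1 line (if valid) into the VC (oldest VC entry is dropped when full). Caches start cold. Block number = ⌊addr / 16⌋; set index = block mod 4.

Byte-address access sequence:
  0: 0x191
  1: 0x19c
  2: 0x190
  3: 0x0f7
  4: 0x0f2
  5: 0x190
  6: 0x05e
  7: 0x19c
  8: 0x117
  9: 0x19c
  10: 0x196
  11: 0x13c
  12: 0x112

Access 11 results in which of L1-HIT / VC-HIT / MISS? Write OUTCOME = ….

OUTCOME = MISS

  [0] addr=0x191 blk=25 s=1: MISS | VC []
  [1] addr=0x19c blk=25 s=1: L1-HIT | VC []
  [2] addr=0x190 blk=25 s=1: L1-HIT | VC []
  [3] addr=0xf7 blk=15 s=3: MISS | VC []
  [4] addr=0xf2 blk=15 s=3: L1-HIT | VC []
  [5] addr=0x190 blk=25 s=1: L1-HIT | VC []
  [6] addr=0x5e blk=5 s=1: MISS | VC [25]
  [7] addr=0x19c blk=25 s=1: VC-HIT | VC [5]
  [8] addr=0x117 blk=17 s=1: MISS | VC [5, 25]
  [9] addr=0x19c blk=25 s=1: VC-HIT | VC [5, 17]
  [10] addr=0x196 blk=25 s=1: L1-HIT | VC [5, 17]
  [11] addr=0x13c blk=19 s=3: MISS | VC [5, 17, 15]
  [12] addr=0x112 blk=17 s=1: VC-HIT | VC [5, 25, 15]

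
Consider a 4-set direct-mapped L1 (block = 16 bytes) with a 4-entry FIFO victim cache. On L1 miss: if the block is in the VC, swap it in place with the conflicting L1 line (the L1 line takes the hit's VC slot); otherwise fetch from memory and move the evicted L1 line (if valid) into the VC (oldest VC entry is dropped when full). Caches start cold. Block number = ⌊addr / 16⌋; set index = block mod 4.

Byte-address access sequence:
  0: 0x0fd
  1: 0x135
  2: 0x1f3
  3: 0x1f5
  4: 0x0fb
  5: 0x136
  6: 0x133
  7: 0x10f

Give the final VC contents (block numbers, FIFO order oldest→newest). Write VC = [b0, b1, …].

#0 0xfd→b15/s3 MISS; vc=[]
#1 0x135→b19/s3 MISS; vc=[15]
#2 0x1f3→b31/s3 MISS; vc=[15,19]
#3 0x1f5→b31/s3 L1-HIT; vc=[15,19]
#4 0xfb→b15/s3 VC-HIT; vc=[31,19]
#5 0x136→b19/s3 VC-HIT; vc=[31,15]
#6 0x133→b19/s3 L1-HIT; vc=[31,15]
#7 0x10f→b16/s0 MISS; vc=[31,15]

VC = [31, 15]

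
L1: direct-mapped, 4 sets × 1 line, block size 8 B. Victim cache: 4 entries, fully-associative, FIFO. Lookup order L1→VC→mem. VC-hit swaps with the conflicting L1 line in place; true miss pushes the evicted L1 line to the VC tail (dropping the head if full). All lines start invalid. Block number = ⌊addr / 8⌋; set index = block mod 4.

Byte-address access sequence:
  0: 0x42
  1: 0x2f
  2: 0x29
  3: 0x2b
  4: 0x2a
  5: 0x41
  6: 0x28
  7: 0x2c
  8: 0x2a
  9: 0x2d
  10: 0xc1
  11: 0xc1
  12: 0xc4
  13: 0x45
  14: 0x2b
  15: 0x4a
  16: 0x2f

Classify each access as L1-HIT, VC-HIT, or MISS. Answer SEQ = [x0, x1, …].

0: 0x42 (blk 8, set 0) → MISS  vc=[]
1: 0x2f (blk 5, set 1) → MISS  vc=[]
2: 0x29 (blk 5, set 1) → L1-HIT  vc=[]
3: 0x2b (blk 5, set 1) → L1-HIT  vc=[]
4: 0x2a (blk 5, set 1) → L1-HIT  vc=[]
5: 0x41 (blk 8, set 0) → L1-HIT  vc=[]
6: 0x28 (blk 5, set 1) → L1-HIT  vc=[]
7: 0x2c (blk 5, set 1) → L1-HIT  vc=[]
8: 0x2a (blk 5, set 1) → L1-HIT  vc=[]
9: 0x2d (blk 5, set 1) → L1-HIT  vc=[]
10: 0xc1 (blk 24, set 0) → MISS  vc=[8]
11: 0xc1 (blk 24, set 0) → L1-HIT  vc=[8]
12: 0xc4 (blk 24, set 0) → L1-HIT  vc=[8]
13: 0x45 (blk 8, set 0) → VC-HIT  vc=[24]
14: 0x2b (blk 5, set 1) → L1-HIT  vc=[24]
15: 0x4a (blk 9, set 1) → MISS  vc=[24, 5]
16: 0x2f (blk 5, set 1) → VC-HIT  vc=[24, 9]

SEQ = [MISS, MISS, L1-HIT, L1-HIT, L1-HIT, L1-HIT, L1-HIT, L1-HIT, L1-HIT, L1-HIT, MISS, L1-HIT, L1-HIT, VC-HIT, L1-HIT, MISS, VC-HIT]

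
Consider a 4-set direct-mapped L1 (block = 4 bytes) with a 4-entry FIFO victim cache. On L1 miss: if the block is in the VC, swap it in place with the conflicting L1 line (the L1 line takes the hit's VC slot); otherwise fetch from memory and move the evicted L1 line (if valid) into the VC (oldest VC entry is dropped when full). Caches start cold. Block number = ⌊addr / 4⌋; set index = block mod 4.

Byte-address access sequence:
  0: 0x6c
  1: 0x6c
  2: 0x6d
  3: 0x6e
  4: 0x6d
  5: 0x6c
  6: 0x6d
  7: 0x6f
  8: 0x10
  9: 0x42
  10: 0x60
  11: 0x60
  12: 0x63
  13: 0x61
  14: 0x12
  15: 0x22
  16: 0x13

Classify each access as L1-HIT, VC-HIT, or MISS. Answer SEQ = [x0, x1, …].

  [0] addr=0x6c blk=27 s=3: MISS | VC []
  [1] addr=0x6c blk=27 s=3: L1-HIT | VC []
  [2] addr=0x6d blk=27 s=3: L1-HIT | VC []
  [3] addr=0x6e blk=27 s=3: L1-HIT | VC []
  [4] addr=0x6d blk=27 s=3: L1-HIT | VC []
  [5] addr=0x6c blk=27 s=3: L1-HIT | VC []
  [6] addr=0x6d blk=27 s=3: L1-HIT | VC []
  [7] addr=0x6f blk=27 s=3: L1-HIT | VC []
  [8] addr=0x10 blk=4 s=0: MISS | VC []
  [9] addr=0x42 blk=16 s=0: MISS | VC [4]
  [10] addr=0x60 blk=24 s=0: MISS | VC [4, 16]
  [11] addr=0x60 blk=24 s=0: L1-HIT | VC [4, 16]
  [12] addr=0x63 blk=24 s=0: L1-HIT | VC [4, 16]
  [13] addr=0x61 blk=24 s=0: L1-HIT | VC [4, 16]
  [14] addr=0x12 blk=4 s=0: VC-HIT | VC [24, 16]
  [15] addr=0x22 blk=8 s=0: MISS | VC [24, 16, 4]
  [16] addr=0x13 blk=4 s=0: VC-HIT | VC [24, 16, 8]

SEQ = [MISS, L1-HIT, L1-HIT, L1-HIT, L1-HIT, L1-HIT, L1-HIT, L1-HIT, MISS, MISS, MISS, L1-HIT, L1-HIT, L1-HIT, VC-HIT, MISS, VC-HIT]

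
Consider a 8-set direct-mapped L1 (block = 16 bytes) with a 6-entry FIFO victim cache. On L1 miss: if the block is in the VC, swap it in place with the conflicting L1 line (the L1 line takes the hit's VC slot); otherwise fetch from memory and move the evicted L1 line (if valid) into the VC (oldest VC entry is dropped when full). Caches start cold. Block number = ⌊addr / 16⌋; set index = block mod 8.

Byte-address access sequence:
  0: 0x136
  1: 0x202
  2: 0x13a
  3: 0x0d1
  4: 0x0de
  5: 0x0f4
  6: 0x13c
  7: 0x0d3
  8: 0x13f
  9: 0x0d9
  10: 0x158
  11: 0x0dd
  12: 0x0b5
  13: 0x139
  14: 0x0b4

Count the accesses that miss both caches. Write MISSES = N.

MISSES = 6

  [0] addr=0x136 blk=19 s=3: MISS | VC []
  [1] addr=0x202 blk=32 s=0: MISS | VC []
  [2] addr=0x13a blk=19 s=3: L1-HIT | VC []
  [3] addr=0xd1 blk=13 s=5: MISS | VC []
  [4] addr=0xde blk=13 s=5: L1-HIT | VC []
  [5] addr=0xf4 blk=15 s=7: MISS | VC []
  [6] addr=0x13c blk=19 s=3: L1-HIT | VC []
  [7] addr=0xd3 blk=13 s=5: L1-HIT | VC []
  [8] addr=0x13f blk=19 s=3: L1-HIT | VC []
  [9] addr=0xd9 blk=13 s=5: L1-HIT | VC []
  [10] addr=0x158 blk=21 s=5: MISS | VC [13]
  [11] addr=0xdd blk=13 s=5: VC-HIT | VC [21]
  [12] addr=0xb5 blk=11 s=3: MISS | VC [21, 19]
  [13] addr=0x139 blk=19 s=3: VC-HIT | VC [21, 11]
  [14] addr=0xb4 blk=11 s=3: VC-HIT | VC [21, 19]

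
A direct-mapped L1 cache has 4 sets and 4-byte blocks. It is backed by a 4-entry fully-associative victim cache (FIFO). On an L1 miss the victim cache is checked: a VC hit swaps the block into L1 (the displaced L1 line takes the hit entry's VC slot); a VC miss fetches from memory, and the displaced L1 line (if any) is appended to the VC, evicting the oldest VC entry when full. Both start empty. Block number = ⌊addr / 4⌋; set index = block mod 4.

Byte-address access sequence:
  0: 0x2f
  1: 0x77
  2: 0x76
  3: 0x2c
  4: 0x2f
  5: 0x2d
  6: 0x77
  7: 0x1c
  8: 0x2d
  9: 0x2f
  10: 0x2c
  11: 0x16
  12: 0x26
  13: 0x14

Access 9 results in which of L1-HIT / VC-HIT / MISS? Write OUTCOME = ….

0: 0x2f (blk 11, set 3) → MISS  vc=[]
1: 0x77 (blk 29, set 1) → MISS  vc=[]
2: 0x76 (blk 29, set 1) → L1-HIT  vc=[]
3: 0x2c (blk 11, set 3) → L1-HIT  vc=[]
4: 0x2f (blk 11, set 3) → L1-HIT  vc=[]
5: 0x2d (blk 11, set 3) → L1-HIT  vc=[]
6: 0x77 (blk 29, set 1) → L1-HIT  vc=[]
7: 0x1c (blk 7, set 3) → MISS  vc=[11]
8: 0x2d (blk 11, set 3) → VC-HIT  vc=[7]
9: 0x2f (blk 11, set 3) → L1-HIT  vc=[7]
10: 0x2c (blk 11, set 3) → L1-HIT  vc=[7]
11: 0x16 (blk 5, set 1) → MISS  vc=[7, 29]
12: 0x26 (blk 9, set 1) → MISS  vc=[7, 29, 5]
13: 0x14 (blk 5, set 1) → VC-HIT  vc=[7, 29, 9]

OUTCOME = L1-HIT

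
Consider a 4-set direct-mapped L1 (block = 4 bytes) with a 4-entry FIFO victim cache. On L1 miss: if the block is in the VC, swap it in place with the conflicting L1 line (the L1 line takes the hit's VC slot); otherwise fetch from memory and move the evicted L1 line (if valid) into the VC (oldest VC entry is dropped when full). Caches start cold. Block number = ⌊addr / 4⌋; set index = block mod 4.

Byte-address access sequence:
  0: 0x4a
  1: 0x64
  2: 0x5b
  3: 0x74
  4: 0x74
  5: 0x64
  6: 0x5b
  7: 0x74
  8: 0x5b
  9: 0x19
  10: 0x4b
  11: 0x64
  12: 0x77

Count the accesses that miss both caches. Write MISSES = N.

MISSES = 5

  [0] addr=0x4a blk=18 s=2: MISS | VC []
  [1] addr=0x64 blk=25 s=1: MISS | VC []
  [2] addr=0x5b blk=22 s=2: MISS | VC [18]
  [3] addr=0x74 blk=29 s=1: MISS | VC [18, 25]
  [4] addr=0x74 blk=29 s=1: L1-HIT | VC [18, 25]
  [5] addr=0x64 blk=25 s=1: VC-HIT | VC [18, 29]
  [6] addr=0x5b blk=22 s=2: L1-HIT | VC [18, 29]
  [7] addr=0x74 blk=29 s=1: VC-HIT | VC [18, 25]
  [8] addr=0x5b blk=22 s=2: L1-HIT | VC [18, 25]
  [9] addr=0x19 blk=6 s=2: MISS | VC [18, 25, 22]
  [10] addr=0x4b blk=18 s=2: VC-HIT | VC [6, 25, 22]
  [11] addr=0x64 blk=25 s=1: VC-HIT | VC [6, 29, 22]
  [12] addr=0x77 blk=29 s=1: VC-HIT | VC [6, 25, 22]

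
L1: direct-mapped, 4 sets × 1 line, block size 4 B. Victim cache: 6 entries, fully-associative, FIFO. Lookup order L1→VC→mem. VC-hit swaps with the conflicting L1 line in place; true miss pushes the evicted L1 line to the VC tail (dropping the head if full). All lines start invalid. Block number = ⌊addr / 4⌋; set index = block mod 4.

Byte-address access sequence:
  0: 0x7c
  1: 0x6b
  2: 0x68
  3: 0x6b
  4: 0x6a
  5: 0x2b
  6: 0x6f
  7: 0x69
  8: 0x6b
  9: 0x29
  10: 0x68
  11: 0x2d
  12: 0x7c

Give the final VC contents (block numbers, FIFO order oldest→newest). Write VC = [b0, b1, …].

VC = [10, 11, 27]

#0 0x7c→b31/s3 MISS; vc=[]
#1 0x6b→b26/s2 MISS; vc=[]
#2 0x68→b26/s2 L1-HIT; vc=[]
#3 0x6b→b26/s2 L1-HIT; vc=[]
#4 0x6a→b26/s2 L1-HIT; vc=[]
#5 0x2b→b10/s2 MISS; vc=[26]
#6 0x6f→b27/s3 MISS; vc=[26,31]
#7 0x69→b26/s2 VC-HIT; vc=[10,31]
#8 0x6b→b26/s2 L1-HIT; vc=[10,31]
#9 0x29→b10/s2 VC-HIT; vc=[26,31]
#10 0x68→b26/s2 VC-HIT; vc=[10,31]
#11 0x2d→b11/s3 MISS; vc=[10,31,27]
#12 0x7c→b31/s3 VC-HIT; vc=[10,11,27]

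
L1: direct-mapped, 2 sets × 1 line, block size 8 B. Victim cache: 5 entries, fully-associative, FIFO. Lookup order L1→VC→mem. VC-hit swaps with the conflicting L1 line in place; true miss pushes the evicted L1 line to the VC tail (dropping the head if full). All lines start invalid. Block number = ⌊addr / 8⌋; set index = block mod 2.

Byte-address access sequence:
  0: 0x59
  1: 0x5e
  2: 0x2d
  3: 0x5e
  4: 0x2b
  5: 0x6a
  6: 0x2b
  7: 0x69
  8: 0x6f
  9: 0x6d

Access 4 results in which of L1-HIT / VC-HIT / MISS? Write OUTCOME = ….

0: 0x59 (blk 11, set 1) → MISS  vc=[]
1: 0x5e (blk 11, set 1) → L1-HIT  vc=[]
2: 0x2d (blk 5, set 1) → MISS  vc=[11]
3: 0x5e (blk 11, set 1) → VC-HIT  vc=[5]
4: 0x2b (blk 5, set 1) → VC-HIT  vc=[11]
5: 0x6a (blk 13, set 1) → MISS  vc=[11, 5]
6: 0x2b (blk 5, set 1) → VC-HIT  vc=[11, 13]
7: 0x69 (blk 13, set 1) → VC-HIT  vc=[11, 5]
8: 0x6f (blk 13, set 1) → L1-HIT  vc=[11, 5]
9: 0x6d (blk 13, set 1) → L1-HIT  vc=[11, 5]

OUTCOME = VC-HIT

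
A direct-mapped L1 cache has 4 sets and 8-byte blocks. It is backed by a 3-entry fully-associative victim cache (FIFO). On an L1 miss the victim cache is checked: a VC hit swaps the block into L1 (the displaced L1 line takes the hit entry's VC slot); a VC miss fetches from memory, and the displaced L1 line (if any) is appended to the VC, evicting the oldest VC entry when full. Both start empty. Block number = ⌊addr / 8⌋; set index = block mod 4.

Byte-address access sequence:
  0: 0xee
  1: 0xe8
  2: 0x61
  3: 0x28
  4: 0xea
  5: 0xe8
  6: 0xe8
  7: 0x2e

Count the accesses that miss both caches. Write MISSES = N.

MISSES = 3

  [0] addr=0xee blk=29 s=1: MISS | VC []
  [1] addr=0xe8 blk=29 s=1: L1-HIT | VC []
  [2] addr=0x61 blk=12 s=0: MISS | VC []
  [3] addr=0x28 blk=5 s=1: MISS | VC [29]
  [4] addr=0xea blk=29 s=1: VC-HIT | VC [5]
  [5] addr=0xe8 blk=29 s=1: L1-HIT | VC [5]
  [6] addr=0xe8 blk=29 s=1: L1-HIT | VC [5]
  [7] addr=0x2e blk=5 s=1: VC-HIT | VC [29]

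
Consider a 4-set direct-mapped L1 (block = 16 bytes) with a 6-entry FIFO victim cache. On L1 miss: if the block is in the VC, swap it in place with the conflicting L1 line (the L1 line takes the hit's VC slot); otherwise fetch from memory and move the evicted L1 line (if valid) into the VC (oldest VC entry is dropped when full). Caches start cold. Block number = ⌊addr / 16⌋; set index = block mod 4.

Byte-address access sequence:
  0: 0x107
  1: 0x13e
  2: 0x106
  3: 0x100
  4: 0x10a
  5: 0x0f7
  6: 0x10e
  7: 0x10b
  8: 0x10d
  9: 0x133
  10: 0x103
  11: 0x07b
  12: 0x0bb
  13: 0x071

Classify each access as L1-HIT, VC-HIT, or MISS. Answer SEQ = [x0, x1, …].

SEQ = [MISS, MISS, L1-HIT, L1-HIT, L1-HIT, MISS, L1-HIT, L1-HIT, L1-HIT, VC-HIT, L1-HIT, MISS, MISS, VC-HIT]

#0 0x107→b16/s0 MISS; vc=[]
#1 0x13e→b19/s3 MISS; vc=[]
#2 0x106→b16/s0 L1-HIT; vc=[]
#3 0x100→b16/s0 L1-HIT; vc=[]
#4 0x10a→b16/s0 L1-HIT; vc=[]
#5 0xf7→b15/s3 MISS; vc=[19]
#6 0x10e→b16/s0 L1-HIT; vc=[19]
#7 0x10b→b16/s0 L1-HIT; vc=[19]
#8 0x10d→b16/s0 L1-HIT; vc=[19]
#9 0x133→b19/s3 VC-HIT; vc=[15]
#10 0x103→b16/s0 L1-HIT; vc=[15]
#11 0x7b→b7/s3 MISS; vc=[15,19]
#12 0xbb→b11/s3 MISS; vc=[15,19,7]
#13 0x71→b7/s3 VC-HIT; vc=[15,19,11]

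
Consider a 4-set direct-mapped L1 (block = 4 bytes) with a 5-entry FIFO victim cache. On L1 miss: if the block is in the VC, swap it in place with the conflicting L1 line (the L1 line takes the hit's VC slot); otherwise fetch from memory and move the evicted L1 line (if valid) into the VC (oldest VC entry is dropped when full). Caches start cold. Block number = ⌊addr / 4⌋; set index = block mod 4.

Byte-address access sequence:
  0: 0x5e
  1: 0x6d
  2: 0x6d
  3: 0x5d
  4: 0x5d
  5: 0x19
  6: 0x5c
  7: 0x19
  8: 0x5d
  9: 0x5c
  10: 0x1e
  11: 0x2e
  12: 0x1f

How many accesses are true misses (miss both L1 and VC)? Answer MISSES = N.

0: 0x5e (blk 23, set 3) → MISS  vc=[]
1: 0x6d (blk 27, set 3) → MISS  vc=[23]
2: 0x6d (blk 27, set 3) → L1-HIT  vc=[23]
3: 0x5d (blk 23, set 3) → VC-HIT  vc=[27]
4: 0x5d (blk 23, set 3) → L1-HIT  vc=[27]
5: 0x19 (blk 6, set 2) → MISS  vc=[27]
6: 0x5c (blk 23, set 3) → L1-HIT  vc=[27]
7: 0x19 (blk 6, set 2) → L1-HIT  vc=[27]
8: 0x5d (blk 23, set 3) → L1-HIT  vc=[27]
9: 0x5c (blk 23, set 3) → L1-HIT  vc=[27]
10: 0x1e (blk 7, set 3) → MISS  vc=[27, 23]
11: 0x2e (blk 11, set 3) → MISS  vc=[27, 23, 7]
12: 0x1f (blk 7, set 3) → VC-HIT  vc=[27, 23, 11]

MISSES = 5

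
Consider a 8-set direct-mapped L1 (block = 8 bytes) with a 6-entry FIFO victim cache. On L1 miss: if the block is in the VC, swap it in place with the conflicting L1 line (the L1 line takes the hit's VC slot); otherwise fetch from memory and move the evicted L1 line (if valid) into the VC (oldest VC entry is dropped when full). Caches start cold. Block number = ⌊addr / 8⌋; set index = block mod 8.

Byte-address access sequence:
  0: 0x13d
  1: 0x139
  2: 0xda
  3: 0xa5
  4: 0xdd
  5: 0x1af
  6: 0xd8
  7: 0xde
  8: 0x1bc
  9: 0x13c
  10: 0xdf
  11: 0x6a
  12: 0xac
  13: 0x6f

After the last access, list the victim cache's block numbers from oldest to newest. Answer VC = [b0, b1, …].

VC = [55, 53, 21]

0: 0x13d (blk 39, set 7) → MISS  vc=[]
1: 0x139 (blk 39, set 7) → L1-HIT  vc=[]
2: 0xda (blk 27, set 3) → MISS  vc=[]
3: 0xa5 (blk 20, set 4) → MISS  vc=[]
4: 0xdd (blk 27, set 3) → L1-HIT  vc=[]
5: 0x1af (blk 53, set 5) → MISS  vc=[]
6: 0xd8 (blk 27, set 3) → L1-HIT  vc=[]
7: 0xde (blk 27, set 3) → L1-HIT  vc=[]
8: 0x1bc (blk 55, set 7) → MISS  vc=[39]
9: 0x13c (blk 39, set 7) → VC-HIT  vc=[55]
10: 0xdf (blk 27, set 3) → L1-HIT  vc=[55]
11: 0x6a (blk 13, set 5) → MISS  vc=[55, 53]
12: 0xac (blk 21, set 5) → MISS  vc=[55, 53, 13]
13: 0x6f (blk 13, set 5) → VC-HIT  vc=[55, 53, 21]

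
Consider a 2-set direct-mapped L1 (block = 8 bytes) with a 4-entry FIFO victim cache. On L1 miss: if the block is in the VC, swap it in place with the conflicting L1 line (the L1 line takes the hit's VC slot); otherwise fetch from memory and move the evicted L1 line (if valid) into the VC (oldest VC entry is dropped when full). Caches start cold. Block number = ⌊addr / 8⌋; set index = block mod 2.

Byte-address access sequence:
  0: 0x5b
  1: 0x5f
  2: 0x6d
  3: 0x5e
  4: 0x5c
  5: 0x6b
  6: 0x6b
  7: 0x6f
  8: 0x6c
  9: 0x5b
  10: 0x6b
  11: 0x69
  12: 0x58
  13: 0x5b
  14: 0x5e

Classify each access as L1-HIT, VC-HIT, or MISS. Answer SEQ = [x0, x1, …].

  [0] addr=0x5b blk=11 s=1: MISS | VC []
  [1] addr=0x5f blk=11 s=1: L1-HIT | VC []
  [2] addr=0x6d blk=13 s=1: MISS | VC [11]
  [3] addr=0x5e blk=11 s=1: VC-HIT | VC [13]
  [4] addr=0x5c blk=11 s=1: L1-HIT | VC [13]
  [5] addr=0x6b blk=13 s=1: VC-HIT | VC [11]
  [6] addr=0x6b blk=13 s=1: L1-HIT | VC [11]
  [7] addr=0x6f blk=13 s=1: L1-HIT | VC [11]
  [8] addr=0x6c blk=13 s=1: L1-HIT | VC [11]
  [9] addr=0x5b blk=11 s=1: VC-HIT | VC [13]
  [10] addr=0x6b blk=13 s=1: VC-HIT | VC [11]
  [11] addr=0x69 blk=13 s=1: L1-HIT | VC [11]
  [12] addr=0x58 blk=11 s=1: VC-HIT | VC [13]
  [13] addr=0x5b blk=11 s=1: L1-HIT | VC [13]
  [14] addr=0x5e blk=11 s=1: L1-HIT | VC [13]

SEQ = [MISS, L1-HIT, MISS, VC-HIT, L1-HIT, VC-HIT, L1-HIT, L1-HIT, L1-HIT, VC-HIT, VC-HIT, L1-HIT, VC-HIT, L1-HIT, L1-HIT]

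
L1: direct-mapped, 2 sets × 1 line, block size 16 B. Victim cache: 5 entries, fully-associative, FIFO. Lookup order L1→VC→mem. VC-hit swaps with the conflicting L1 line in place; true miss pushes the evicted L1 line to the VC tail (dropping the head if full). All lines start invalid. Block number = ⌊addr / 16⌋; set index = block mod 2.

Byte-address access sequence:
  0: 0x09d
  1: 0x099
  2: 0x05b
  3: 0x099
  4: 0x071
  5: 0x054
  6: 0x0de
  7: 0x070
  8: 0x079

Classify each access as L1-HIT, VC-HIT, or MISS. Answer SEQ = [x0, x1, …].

#0 0x9d→b9/s1 MISS; vc=[]
#1 0x99→b9/s1 L1-HIT; vc=[]
#2 0x5b→b5/s1 MISS; vc=[9]
#3 0x99→b9/s1 VC-HIT; vc=[5]
#4 0x71→b7/s1 MISS; vc=[5,9]
#5 0x54→b5/s1 VC-HIT; vc=[7,9]
#6 0xde→b13/s1 MISS; vc=[7,9,5]
#7 0x70→b7/s1 VC-HIT; vc=[13,9,5]
#8 0x79→b7/s1 L1-HIT; vc=[13,9,5]

SEQ = [MISS, L1-HIT, MISS, VC-HIT, MISS, VC-HIT, MISS, VC-HIT, L1-HIT]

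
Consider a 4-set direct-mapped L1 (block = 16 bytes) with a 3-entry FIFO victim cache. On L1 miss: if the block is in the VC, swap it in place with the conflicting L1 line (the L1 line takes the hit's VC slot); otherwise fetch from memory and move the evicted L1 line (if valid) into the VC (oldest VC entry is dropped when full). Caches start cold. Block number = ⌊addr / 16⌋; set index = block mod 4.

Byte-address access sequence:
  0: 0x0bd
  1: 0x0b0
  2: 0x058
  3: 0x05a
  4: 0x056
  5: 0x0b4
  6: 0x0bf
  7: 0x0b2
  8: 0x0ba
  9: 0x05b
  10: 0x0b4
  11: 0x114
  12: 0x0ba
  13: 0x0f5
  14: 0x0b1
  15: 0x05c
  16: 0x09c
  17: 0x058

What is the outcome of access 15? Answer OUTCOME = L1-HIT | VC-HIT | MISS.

  [0] addr=0xbd blk=11 s=3: MISS | VC []
  [1] addr=0xb0 blk=11 s=3: L1-HIT | VC []
  [2] addr=0x58 blk=5 s=1: MISS | VC []
  [3] addr=0x5a blk=5 s=1: L1-HIT | VC []
  [4] addr=0x56 blk=5 s=1: L1-HIT | VC []
  [5] addr=0xb4 blk=11 s=3: L1-HIT | VC []
  [6] addr=0xbf blk=11 s=3: L1-HIT | VC []
  [7] addr=0xb2 blk=11 s=3: L1-HIT | VC []
  [8] addr=0xba blk=11 s=3: L1-HIT | VC []
  [9] addr=0x5b blk=5 s=1: L1-HIT | VC []
  [10] addr=0xb4 blk=11 s=3: L1-HIT | VC []
  [11] addr=0x114 blk=17 s=1: MISS | VC [5]
  [12] addr=0xba blk=11 s=3: L1-HIT | VC [5]
  [13] addr=0xf5 blk=15 s=3: MISS | VC [5, 11]
  [14] addr=0xb1 blk=11 s=3: VC-HIT | VC [5, 15]
  [15] addr=0x5c blk=5 s=1: VC-HIT | VC [17, 15]
  [16] addr=0x9c blk=9 s=1: MISS | VC [17, 15, 5]
  [17] addr=0x58 blk=5 s=1: VC-HIT | VC [17, 15, 9]

OUTCOME = VC-HIT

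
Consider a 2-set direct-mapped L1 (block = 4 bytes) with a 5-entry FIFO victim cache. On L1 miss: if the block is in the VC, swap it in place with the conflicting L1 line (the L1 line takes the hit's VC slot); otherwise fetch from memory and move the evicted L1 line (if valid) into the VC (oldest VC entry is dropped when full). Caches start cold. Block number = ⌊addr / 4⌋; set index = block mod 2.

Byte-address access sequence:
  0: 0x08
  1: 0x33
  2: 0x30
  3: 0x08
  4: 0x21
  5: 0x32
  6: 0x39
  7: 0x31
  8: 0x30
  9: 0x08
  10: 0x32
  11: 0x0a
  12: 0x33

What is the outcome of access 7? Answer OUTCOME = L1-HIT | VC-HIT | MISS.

0: 0x8 (blk 2, set 0) → MISS  vc=[]
1: 0x33 (blk 12, set 0) → MISS  vc=[2]
2: 0x30 (blk 12, set 0) → L1-HIT  vc=[2]
3: 0x8 (blk 2, set 0) → VC-HIT  vc=[12]
4: 0x21 (blk 8, set 0) → MISS  vc=[12, 2]
5: 0x32 (blk 12, set 0) → VC-HIT  vc=[8, 2]
6: 0x39 (blk 14, set 0) → MISS  vc=[8, 2, 12]
7: 0x31 (blk 12, set 0) → VC-HIT  vc=[8, 2, 14]
8: 0x30 (blk 12, set 0) → L1-HIT  vc=[8, 2, 14]
9: 0x8 (blk 2, set 0) → VC-HIT  vc=[8, 12, 14]
10: 0x32 (blk 12, set 0) → VC-HIT  vc=[8, 2, 14]
11: 0xa (blk 2, set 0) → VC-HIT  vc=[8, 12, 14]
12: 0x33 (blk 12, set 0) → VC-HIT  vc=[8, 2, 14]

OUTCOME = VC-HIT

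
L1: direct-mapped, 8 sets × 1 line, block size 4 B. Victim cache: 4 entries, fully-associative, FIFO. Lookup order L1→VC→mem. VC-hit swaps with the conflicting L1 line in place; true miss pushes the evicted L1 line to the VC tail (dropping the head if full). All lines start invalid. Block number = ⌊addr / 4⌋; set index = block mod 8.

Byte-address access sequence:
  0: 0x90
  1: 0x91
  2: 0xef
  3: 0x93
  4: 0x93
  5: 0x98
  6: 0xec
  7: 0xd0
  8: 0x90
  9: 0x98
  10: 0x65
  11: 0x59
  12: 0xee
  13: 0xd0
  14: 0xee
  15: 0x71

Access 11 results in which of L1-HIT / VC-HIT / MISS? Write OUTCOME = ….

0: 0x90 (blk 36, set 4) → MISS  vc=[]
1: 0x91 (blk 36, set 4) → L1-HIT  vc=[]
2: 0xef (blk 59, set 3) → MISS  vc=[]
3: 0x93 (blk 36, set 4) → L1-HIT  vc=[]
4: 0x93 (blk 36, set 4) → L1-HIT  vc=[]
5: 0x98 (blk 38, set 6) → MISS  vc=[]
6: 0xec (blk 59, set 3) → L1-HIT  vc=[]
7: 0xd0 (blk 52, set 4) → MISS  vc=[36]
8: 0x90 (blk 36, set 4) → VC-HIT  vc=[52]
9: 0x98 (blk 38, set 6) → L1-HIT  vc=[52]
10: 0x65 (blk 25, set 1) → MISS  vc=[52]
11: 0x59 (blk 22, set 6) → MISS  vc=[52, 38]
12: 0xee (blk 59, set 3) → L1-HIT  vc=[52, 38]
13: 0xd0 (blk 52, set 4) → VC-HIT  vc=[36, 38]
14: 0xee (blk 59, set 3) → L1-HIT  vc=[36, 38]
15: 0x71 (blk 28, set 4) → MISS  vc=[36, 38, 52]

OUTCOME = MISS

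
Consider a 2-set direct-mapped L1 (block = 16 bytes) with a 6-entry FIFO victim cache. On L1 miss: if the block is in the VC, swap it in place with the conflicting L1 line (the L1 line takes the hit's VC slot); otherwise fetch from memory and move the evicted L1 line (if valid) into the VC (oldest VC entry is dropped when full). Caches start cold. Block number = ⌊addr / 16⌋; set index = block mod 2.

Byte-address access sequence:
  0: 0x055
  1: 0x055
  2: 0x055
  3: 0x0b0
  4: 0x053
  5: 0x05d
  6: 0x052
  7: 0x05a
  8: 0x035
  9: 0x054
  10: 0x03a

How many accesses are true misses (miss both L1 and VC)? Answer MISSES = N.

0: 0x55 (blk 5, set 1) → MISS  vc=[]
1: 0x55 (blk 5, set 1) → L1-HIT  vc=[]
2: 0x55 (blk 5, set 1) → L1-HIT  vc=[]
3: 0xb0 (blk 11, set 1) → MISS  vc=[5]
4: 0x53 (blk 5, set 1) → VC-HIT  vc=[11]
5: 0x5d (blk 5, set 1) → L1-HIT  vc=[11]
6: 0x52 (blk 5, set 1) → L1-HIT  vc=[11]
7: 0x5a (blk 5, set 1) → L1-HIT  vc=[11]
8: 0x35 (blk 3, set 1) → MISS  vc=[11, 5]
9: 0x54 (blk 5, set 1) → VC-HIT  vc=[11, 3]
10: 0x3a (blk 3, set 1) → VC-HIT  vc=[11, 5]

MISSES = 3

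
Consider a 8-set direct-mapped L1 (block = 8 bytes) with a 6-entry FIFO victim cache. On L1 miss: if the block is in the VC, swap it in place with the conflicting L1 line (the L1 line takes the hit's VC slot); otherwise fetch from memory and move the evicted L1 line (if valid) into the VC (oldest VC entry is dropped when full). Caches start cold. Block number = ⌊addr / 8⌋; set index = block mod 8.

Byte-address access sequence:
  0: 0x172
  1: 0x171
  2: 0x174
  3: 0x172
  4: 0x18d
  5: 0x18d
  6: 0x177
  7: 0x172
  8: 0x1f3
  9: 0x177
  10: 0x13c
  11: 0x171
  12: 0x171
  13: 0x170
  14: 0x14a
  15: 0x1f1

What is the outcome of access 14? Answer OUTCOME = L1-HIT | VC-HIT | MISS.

OUTCOME = MISS

0: 0x172 (blk 46, set 6) → MISS  vc=[]
1: 0x171 (blk 46, set 6) → L1-HIT  vc=[]
2: 0x174 (blk 46, set 6) → L1-HIT  vc=[]
3: 0x172 (blk 46, set 6) → L1-HIT  vc=[]
4: 0x18d (blk 49, set 1) → MISS  vc=[]
5: 0x18d (blk 49, set 1) → L1-HIT  vc=[]
6: 0x177 (blk 46, set 6) → L1-HIT  vc=[]
7: 0x172 (blk 46, set 6) → L1-HIT  vc=[]
8: 0x1f3 (blk 62, set 6) → MISS  vc=[46]
9: 0x177 (blk 46, set 6) → VC-HIT  vc=[62]
10: 0x13c (blk 39, set 7) → MISS  vc=[62]
11: 0x171 (blk 46, set 6) → L1-HIT  vc=[62]
12: 0x171 (blk 46, set 6) → L1-HIT  vc=[62]
13: 0x170 (blk 46, set 6) → L1-HIT  vc=[62]
14: 0x14a (blk 41, set 1) → MISS  vc=[62, 49]
15: 0x1f1 (blk 62, set 6) → VC-HIT  vc=[46, 49]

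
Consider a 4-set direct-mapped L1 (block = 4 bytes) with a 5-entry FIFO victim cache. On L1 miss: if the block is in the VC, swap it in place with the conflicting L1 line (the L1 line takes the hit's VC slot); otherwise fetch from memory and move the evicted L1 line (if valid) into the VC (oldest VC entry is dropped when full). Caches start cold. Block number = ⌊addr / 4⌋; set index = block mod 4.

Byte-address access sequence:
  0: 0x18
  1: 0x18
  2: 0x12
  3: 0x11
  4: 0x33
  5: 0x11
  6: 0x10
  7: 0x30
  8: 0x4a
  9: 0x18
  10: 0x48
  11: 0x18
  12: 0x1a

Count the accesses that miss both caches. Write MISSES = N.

MISSES = 4

#0 0x18→b6/s2 MISS; vc=[]
#1 0x18→b6/s2 L1-HIT; vc=[]
#2 0x12→b4/s0 MISS; vc=[]
#3 0x11→b4/s0 L1-HIT; vc=[]
#4 0x33→b12/s0 MISS; vc=[4]
#5 0x11→b4/s0 VC-HIT; vc=[12]
#6 0x10→b4/s0 L1-HIT; vc=[12]
#7 0x30→b12/s0 VC-HIT; vc=[4]
#8 0x4a→b18/s2 MISS; vc=[4,6]
#9 0x18→b6/s2 VC-HIT; vc=[4,18]
#10 0x48→b18/s2 VC-HIT; vc=[4,6]
#11 0x18→b6/s2 VC-HIT; vc=[4,18]
#12 0x1a→b6/s2 L1-HIT; vc=[4,18]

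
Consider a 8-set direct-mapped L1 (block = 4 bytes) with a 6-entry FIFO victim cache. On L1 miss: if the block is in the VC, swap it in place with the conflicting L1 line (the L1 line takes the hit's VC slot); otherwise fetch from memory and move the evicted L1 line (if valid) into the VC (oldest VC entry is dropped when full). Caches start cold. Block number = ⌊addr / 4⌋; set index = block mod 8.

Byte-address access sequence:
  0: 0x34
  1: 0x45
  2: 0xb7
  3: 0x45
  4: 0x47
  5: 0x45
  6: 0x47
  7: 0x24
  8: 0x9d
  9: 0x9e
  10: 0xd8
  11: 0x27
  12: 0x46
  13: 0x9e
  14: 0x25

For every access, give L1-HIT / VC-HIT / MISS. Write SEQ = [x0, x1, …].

SEQ = [MISS, MISS, MISS, L1-HIT, L1-HIT, L1-HIT, L1-HIT, MISS, MISS, L1-HIT, MISS, L1-HIT, VC-HIT, L1-HIT, VC-HIT]

#0 0x34→b13/s5 MISS; vc=[]
#1 0x45→b17/s1 MISS; vc=[]
#2 0xb7→b45/s5 MISS; vc=[13]
#3 0x45→b17/s1 L1-HIT; vc=[13]
#4 0x47→b17/s1 L1-HIT; vc=[13]
#5 0x45→b17/s1 L1-HIT; vc=[13]
#6 0x47→b17/s1 L1-HIT; vc=[13]
#7 0x24→b9/s1 MISS; vc=[13,17]
#8 0x9d→b39/s7 MISS; vc=[13,17]
#9 0x9e→b39/s7 L1-HIT; vc=[13,17]
#10 0xd8→b54/s6 MISS; vc=[13,17]
#11 0x27→b9/s1 L1-HIT; vc=[13,17]
#12 0x46→b17/s1 VC-HIT; vc=[13,9]
#13 0x9e→b39/s7 L1-HIT; vc=[13,9]
#14 0x25→b9/s1 VC-HIT; vc=[13,17]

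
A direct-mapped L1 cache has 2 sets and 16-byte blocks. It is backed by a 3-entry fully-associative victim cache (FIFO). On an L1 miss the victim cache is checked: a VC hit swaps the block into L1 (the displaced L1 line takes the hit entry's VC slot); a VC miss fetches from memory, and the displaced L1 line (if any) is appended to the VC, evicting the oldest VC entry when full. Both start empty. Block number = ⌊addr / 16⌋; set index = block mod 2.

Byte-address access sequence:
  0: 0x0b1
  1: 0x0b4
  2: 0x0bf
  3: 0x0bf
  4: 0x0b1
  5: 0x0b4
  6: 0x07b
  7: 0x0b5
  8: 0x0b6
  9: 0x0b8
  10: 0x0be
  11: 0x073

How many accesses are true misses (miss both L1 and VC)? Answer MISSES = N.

MISSES = 2

0: 0xb1 (blk 11, set 1) → MISS  vc=[]
1: 0xb4 (blk 11, set 1) → L1-HIT  vc=[]
2: 0xbf (blk 11, set 1) → L1-HIT  vc=[]
3: 0xbf (blk 11, set 1) → L1-HIT  vc=[]
4: 0xb1 (blk 11, set 1) → L1-HIT  vc=[]
5: 0xb4 (blk 11, set 1) → L1-HIT  vc=[]
6: 0x7b (blk 7, set 1) → MISS  vc=[11]
7: 0xb5 (blk 11, set 1) → VC-HIT  vc=[7]
8: 0xb6 (blk 11, set 1) → L1-HIT  vc=[7]
9: 0xb8 (blk 11, set 1) → L1-HIT  vc=[7]
10: 0xbe (blk 11, set 1) → L1-HIT  vc=[7]
11: 0x73 (blk 7, set 1) → VC-HIT  vc=[11]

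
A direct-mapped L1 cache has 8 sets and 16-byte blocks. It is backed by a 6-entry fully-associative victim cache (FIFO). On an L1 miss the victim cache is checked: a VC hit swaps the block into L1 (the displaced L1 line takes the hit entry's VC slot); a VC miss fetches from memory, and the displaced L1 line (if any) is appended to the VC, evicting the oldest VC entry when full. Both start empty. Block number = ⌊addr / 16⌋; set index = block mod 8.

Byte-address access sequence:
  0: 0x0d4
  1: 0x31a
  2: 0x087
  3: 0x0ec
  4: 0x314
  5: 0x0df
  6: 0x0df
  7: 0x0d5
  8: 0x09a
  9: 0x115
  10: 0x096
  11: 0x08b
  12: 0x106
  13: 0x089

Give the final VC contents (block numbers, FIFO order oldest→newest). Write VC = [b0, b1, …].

VC = [49, 17, 16]

#0 0xd4→b13/s5 MISS; vc=[]
#1 0x31a→b49/s1 MISS; vc=[]
#2 0x87→b8/s0 MISS; vc=[]
#3 0xec→b14/s6 MISS; vc=[]
#4 0x314→b49/s1 L1-HIT; vc=[]
#5 0xdf→b13/s5 L1-HIT; vc=[]
#6 0xdf→b13/s5 L1-HIT; vc=[]
#7 0xd5→b13/s5 L1-HIT; vc=[]
#8 0x9a→b9/s1 MISS; vc=[49]
#9 0x115→b17/s1 MISS; vc=[49,9]
#10 0x96→b9/s1 VC-HIT; vc=[49,17]
#11 0x8b→b8/s0 L1-HIT; vc=[49,17]
#12 0x106→b16/s0 MISS; vc=[49,17,8]
#13 0x89→b8/s0 VC-HIT; vc=[49,17,16]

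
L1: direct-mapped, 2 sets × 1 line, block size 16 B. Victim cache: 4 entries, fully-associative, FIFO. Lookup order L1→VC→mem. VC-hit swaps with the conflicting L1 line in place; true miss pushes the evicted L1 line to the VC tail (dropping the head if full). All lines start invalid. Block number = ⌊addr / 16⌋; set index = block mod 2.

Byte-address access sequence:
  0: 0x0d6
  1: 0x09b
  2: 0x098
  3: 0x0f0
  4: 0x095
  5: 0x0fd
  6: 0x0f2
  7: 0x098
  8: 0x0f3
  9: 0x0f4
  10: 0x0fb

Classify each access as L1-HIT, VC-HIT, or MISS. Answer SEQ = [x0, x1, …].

SEQ = [MISS, MISS, L1-HIT, MISS, VC-HIT, VC-HIT, L1-HIT, VC-HIT, VC-HIT, L1-HIT, L1-HIT]

  [0] addr=0xd6 blk=13 s=1: MISS | VC []
  [1] addr=0x9b blk=9 s=1: MISS | VC [13]
  [2] addr=0x98 blk=9 s=1: L1-HIT | VC [13]
  [3] addr=0xf0 blk=15 s=1: MISS | VC [13, 9]
  [4] addr=0x95 blk=9 s=1: VC-HIT | VC [13, 15]
  [5] addr=0xfd blk=15 s=1: VC-HIT | VC [13, 9]
  [6] addr=0xf2 blk=15 s=1: L1-HIT | VC [13, 9]
  [7] addr=0x98 blk=9 s=1: VC-HIT | VC [13, 15]
  [8] addr=0xf3 blk=15 s=1: VC-HIT | VC [13, 9]
  [9] addr=0xf4 blk=15 s=1: L1-HIT | VC [13, 9]
  [10] addr=0xfb blk=15 s=1: L1-HIT | VC [13, 9]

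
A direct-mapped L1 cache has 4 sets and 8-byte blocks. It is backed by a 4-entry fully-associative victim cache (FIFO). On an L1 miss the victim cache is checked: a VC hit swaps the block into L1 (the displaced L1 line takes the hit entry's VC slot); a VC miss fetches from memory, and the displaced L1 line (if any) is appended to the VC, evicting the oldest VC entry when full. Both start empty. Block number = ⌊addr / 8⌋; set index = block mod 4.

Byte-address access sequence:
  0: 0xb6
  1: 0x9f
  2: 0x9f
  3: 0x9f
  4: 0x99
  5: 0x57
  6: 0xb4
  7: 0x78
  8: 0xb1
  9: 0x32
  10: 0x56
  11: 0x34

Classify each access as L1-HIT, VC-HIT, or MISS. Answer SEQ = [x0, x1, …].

SEQ = [MISS, MISS, L1-HIT, L1-HIT, L1-HIT, MISS, VC-HIT, MISS, L1-HIT, MISS, VC-HIT, VC-HIT]

0: 0xb6 (blk 22, set 2) → MISS  vc=[]
1: 0x9f (blk 19, set 3) → MISS  vc=[]
2: 0x9f (blk 19, set 3) → L1-HIT  vc=[]
3: 0x9f (blk 19, set 3) → L1-HIT  vc=[]
4: 0x99 (blk 19, set 3) → L1-HIT  vc=[]
5: 0x57 (blk 10, set 2) → MISS  vc=[22]
6: 0xb4 (blk 22, set 2) → VC-HIT  vc=[10]
7: 0x78 (blk 15, set 3) → MISS  vc=[10, 19]
8: 0xb1 (blk 22, set 2) → L1-HIT  vc=[10, 19]
9: 0x32 (blk 6, set 2) → MISS  vc=[10, 19, 22]
10: 0x56 (blk 10, set 2) → VC-HIT  vc=[6, 19, 22]
11: 0x34 (blk 6, set 2) → VC-HIT  vc=[10, 19, 22]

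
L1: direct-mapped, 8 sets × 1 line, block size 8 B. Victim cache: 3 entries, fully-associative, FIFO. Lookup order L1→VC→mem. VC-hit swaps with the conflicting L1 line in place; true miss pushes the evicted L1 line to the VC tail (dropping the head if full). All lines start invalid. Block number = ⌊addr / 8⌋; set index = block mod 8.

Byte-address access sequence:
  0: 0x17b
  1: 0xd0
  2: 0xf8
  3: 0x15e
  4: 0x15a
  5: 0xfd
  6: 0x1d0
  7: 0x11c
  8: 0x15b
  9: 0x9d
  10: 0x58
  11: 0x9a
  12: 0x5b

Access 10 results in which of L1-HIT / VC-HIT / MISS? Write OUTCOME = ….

OUTCOME = MISS

0: 0x17b (blk 47, set 7) → MISS  vc=[]
1: 0xd0 (blk 26, set 2) → MISS  vc=[]
2: 0xf8 (blk 31, set 7) → MISS  vc=[47]
3: 0x15e (blk 43, set 3) → MISS  vc=[47]
4: 0x15a (blk 43, set 3) → L1-HIT  vc=[47]
5: 0xfd (blk 31, set 7) → L1-HIT  vc=[47]
6: 0x1d0 (blk 58, set 2) → MISS  vc=[47, 26]
7: 0x11c (blk 35, set 3) → MISS  vc=[47, 26, 43]
8: 0x15b (blk 43, set 3) → VC-HIT  vc=[47, 26, 35]
9: 0x9d (blk 19, set 3) → MISS  vc=[26, 35, 43]
10: 0x58 (blk 11, set 3) → MISS  vc=[35, 43, 19]
11: 0x9a (blk 19, set 3) → VC-HIT  vc=[35, 43, 11]
12: 0x5b (blk 11, set 3) → VC-HIT  vc=[35, 43, 19]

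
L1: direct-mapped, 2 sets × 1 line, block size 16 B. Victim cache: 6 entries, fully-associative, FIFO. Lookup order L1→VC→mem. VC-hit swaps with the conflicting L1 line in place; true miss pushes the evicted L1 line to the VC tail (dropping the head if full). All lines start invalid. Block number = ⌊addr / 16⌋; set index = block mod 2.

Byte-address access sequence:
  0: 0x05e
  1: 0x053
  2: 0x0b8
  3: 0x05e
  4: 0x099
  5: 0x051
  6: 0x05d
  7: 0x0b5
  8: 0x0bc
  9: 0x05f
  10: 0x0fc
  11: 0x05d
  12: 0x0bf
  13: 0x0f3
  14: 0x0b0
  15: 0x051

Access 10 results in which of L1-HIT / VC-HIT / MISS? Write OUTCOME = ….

OUTCOME = MISS

  [0] addr=0x5e blk=5 s=1: MISS | VC []
  [1] addr=0x53 blk=5 s=1: L1-HIT | VC []
  [2] addr=0xb8 blk=11 s=1: MISS | VC [5]
  [3] addr=0x5e blk=5 s=1: VC-HIT | VC [11]
  [4] addr=0x99 blk=9 s=1: MISS | VC [11, 5]
  [5] addr=0x51 blk=5 s=1: VC-HIT | VC [11, 9]
  [6] addr=0x5d blk=5 s=1: L1-HIT | VC [11, 9]
  [7] addr=0xb5 blk=11 s=1: VC-HIT | VC [5, 9]
  [8] addr=0xbc blk=11 s=1: L1-HIT | VC [5, 9]
  [9] addr=0x5f blk=5 s=1: VC-HIT | VC [11, 9]
  [10] addr=0xfc blk=15 s=1: MISS | VC [11, 9, 5]
  [11] addr=0x5d blk=5 s=1: VC-HIT | VC [11, 9, 15]
  [12] addr=0xbf blk=11 s=1: VC-HIT | VC [5, 9, 15]
  [13] addr=0xf3 blk=15 s=1: VC-HIT | VC [5, 9, 11]
  [14] addr=0xb0 blk=11 s=1: VC-HIT | VC [5, 9, 15]
  [15] addr=0x51 blk=5 s=1: VC-HIT | VC [11, 9, 15]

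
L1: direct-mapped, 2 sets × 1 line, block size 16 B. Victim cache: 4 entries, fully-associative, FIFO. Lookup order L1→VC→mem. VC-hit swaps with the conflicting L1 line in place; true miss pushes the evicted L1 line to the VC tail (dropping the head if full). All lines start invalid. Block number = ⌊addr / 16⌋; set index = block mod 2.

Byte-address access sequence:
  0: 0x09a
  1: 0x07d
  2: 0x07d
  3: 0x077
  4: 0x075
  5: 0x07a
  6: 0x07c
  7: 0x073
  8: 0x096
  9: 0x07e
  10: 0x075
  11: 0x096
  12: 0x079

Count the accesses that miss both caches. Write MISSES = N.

  [0] addr=0x9a blk=9 s=1: MISS | VC []
  [1] addr=0x7d blk=7 s=1: MISS | VC [9]
  [2] addr=0x7d blk=7 s=1: L1-HIT | VC [9]
  [3] addr=0x77 blk=7 s=1: L1-HIT | VC [9]
  [4] addr=0x75 blk=7 s=1: L1-HIT | VC [9]
  [5] addr=0x7a blk=7 s=1: L1-HIT | VC [9]
  [6] addr=0x7c blk=7 s=1: L1-HIT | VC [9]
  [7] addr=0x73 blk=7 s=1: L1-HIT | VC [9]
  [8] addr=0x96 blk=9 s=1: VC-HIT | VC [7]
  [9] addr=0x7e blk=7 s=1: VC-HIT | VC [9]
  [10] addr=0x75 blk=7 s=1: L1-HIT | VC [9]
  [11] addr=0x96 blk=9 s=1: VC-HIT | VC [7]
  [12] addr=0x79 blk=7 s=1: VC-HIT | VC [9]

MISSES = 2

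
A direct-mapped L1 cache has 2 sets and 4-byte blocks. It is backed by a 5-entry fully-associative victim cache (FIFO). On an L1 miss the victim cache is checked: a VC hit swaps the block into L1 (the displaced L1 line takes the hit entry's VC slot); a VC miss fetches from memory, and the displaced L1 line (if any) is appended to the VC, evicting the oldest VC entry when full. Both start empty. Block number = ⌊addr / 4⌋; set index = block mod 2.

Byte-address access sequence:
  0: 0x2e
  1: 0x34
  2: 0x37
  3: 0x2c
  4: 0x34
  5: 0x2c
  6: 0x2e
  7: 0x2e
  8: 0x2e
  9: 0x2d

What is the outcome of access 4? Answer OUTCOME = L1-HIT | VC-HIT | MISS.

0: 0x2e (blk 11, set 1) → MISS  vc=[]
1: 0x34 (blk 13, set 1) → MISS  vc=[11]
2: 0x37 (blk 13, set 1) → L1-HIT  vc=[11]
3: 0x2c (blk 11, set 1) → VC-HIT  vc=[13]
4: 0x34 (blk 13, set 1) → VC-HIT  vc=[11]
5: 0x2c (blk 11, set 1) → VC-HIT  vc=[13]
6: 0x2e (blk 11, set 1) → L1-HIT  vc=[13]
7: 0x2e (blk 11, set 1) → L1-HIT  vc=[13]
8: 0x2e (blk 11, set 1) → L1-HIT  vc=[13]
9: 0x2d (blk 11, set 1) → L1-HIT  vc=[13]

OUTCOME = VC-HIT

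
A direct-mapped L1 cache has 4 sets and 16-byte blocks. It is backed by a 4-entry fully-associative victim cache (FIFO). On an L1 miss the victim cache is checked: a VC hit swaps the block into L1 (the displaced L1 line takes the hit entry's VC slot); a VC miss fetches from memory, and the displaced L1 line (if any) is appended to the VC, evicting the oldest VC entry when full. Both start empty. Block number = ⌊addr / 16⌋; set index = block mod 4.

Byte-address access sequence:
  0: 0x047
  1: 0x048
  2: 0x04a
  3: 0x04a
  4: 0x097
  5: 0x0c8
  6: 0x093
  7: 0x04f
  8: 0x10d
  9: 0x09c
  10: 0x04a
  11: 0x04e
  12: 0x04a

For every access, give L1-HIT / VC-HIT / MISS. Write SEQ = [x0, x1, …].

SEQ = [MISS, L1-HIT, L1-HIT, L1-HIT, MISS, MISS, L1-HIT, VC-HIT, MISS, L1-HIT, VC-HIT, L1-HIT, L1-HIT]

0: 0x47 (blk 4, set 0) → MISS  vc=[]
1: 0x48 (blk 4, set 0) → L1-HIT  vc=[]
2: 0x4a (blk 4, set 0) → L1-HIT  vc=[]
3: 0x4a (blk 4, set 0) → L1-HIT  vc=[]
4: 0x97 (blk 9, set 1) → MISS  vc=[]
5: 0xc8 (blk 12, set 0) → MISS  vc=[4]
6: 0x93 (blk 9, set 1) → L1-HIT  vc=[4]
7: 0x4f (blk 4, set 0) → VC-HIT  vc=[12]
8: 0x10d (blk 16, set 0) → MISS  vc=[12, 4]
9: 0x9c (blk 9, set 1) → L1-HIT  vc=[12, 4]
10: 0x4a (blk 4, set 0) → VC-HIT  vc=[12, 16]
11: 0x4e (blk 4, set 0) → L1-HIT  vc=[12, 16]
12: 0x4a (blk 4, set 0) → L1-HIT  vc=[12, 16]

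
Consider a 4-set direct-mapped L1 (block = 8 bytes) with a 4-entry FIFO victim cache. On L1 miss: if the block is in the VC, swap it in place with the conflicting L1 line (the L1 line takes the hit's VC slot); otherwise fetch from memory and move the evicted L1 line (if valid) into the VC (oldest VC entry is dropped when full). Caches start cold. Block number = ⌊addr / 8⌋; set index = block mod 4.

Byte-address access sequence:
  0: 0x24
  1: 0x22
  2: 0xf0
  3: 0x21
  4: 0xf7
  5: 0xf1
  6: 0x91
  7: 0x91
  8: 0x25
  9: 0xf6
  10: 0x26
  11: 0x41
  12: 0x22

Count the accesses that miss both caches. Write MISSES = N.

0: 0x24 (blk 4, set 0) → MISS  vc=[]
1: 0x22 (blk 4, set 0) → L1-HIT  vc=[]
2: 0xf0 (blk 30, set 2) → MISS  vc=[]
3: 0x21 (blk 4, set 0) → L1-HIT  vc=[]
4: 0xf7 (blk 30, set 2) → L1-HIT  vc=[]
5: 0xf1 (blk 30, set 2) → L1-HIT  vc=[]
6: 0x91 (blk 18, set 2) → MISS  vc=[30]
7: 0x91 (blk 18, set 2) → L1-HIT  vc=[30]
8: 0x25 (blk 4, set 0) → L1-HIT  vc=[30]
9: 0xf6 (blk 30, set 2) → VC-HIT  vc=[18]
10: 0x26 (blk 4, set 0) → L1-HIT  vc=[18]
11: 0x41 (blk 8, set 0) → MISS  vc=[18, 4]
12: 0x22 (blk 4, set 0) → VC-HIT  vc=[18, 8]

MISSES = 4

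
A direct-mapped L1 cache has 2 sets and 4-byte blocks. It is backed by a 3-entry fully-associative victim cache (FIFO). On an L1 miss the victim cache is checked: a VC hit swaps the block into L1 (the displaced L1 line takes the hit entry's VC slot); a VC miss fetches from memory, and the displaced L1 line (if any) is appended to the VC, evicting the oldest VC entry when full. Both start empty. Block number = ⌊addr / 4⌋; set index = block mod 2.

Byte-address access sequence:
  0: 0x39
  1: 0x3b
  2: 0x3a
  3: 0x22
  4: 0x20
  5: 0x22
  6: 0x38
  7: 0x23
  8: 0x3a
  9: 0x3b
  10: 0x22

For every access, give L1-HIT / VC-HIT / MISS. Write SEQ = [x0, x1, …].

0: 0x39 (blk 14, set 0) → MISS  vc=[]
1: 0x3b (blk 14, set 0) → L1-HIT  vc=[]
2: 0x3a (blk 14, set 0) → L1-HIT  vc=[]
3: 0x22 (blk 8, set 0) → MISS  vc=[14]
4: 0x20 (blk 8, set 0) → L1-HIT  vc=[14]
5: 0x22 (blk 8, set 0) → L1-HIT  vc=[14]
6: 0x38 (blk 14, set 0) → VC-HIT  vc=[8]
7: 0x23 (blk 8, set 0) → VC-HIT  vc=[14]
8: 0x3a (blk 14, set 0) → VC-HIT  vc=[8]
9: 0x3b (blk 14, set 0) → L1-HIT  vc=[8]
10: 0x22 (blk 8, set 0) → VC-HIT  vc=[14]

SEQ = [MISS, L1-HIT, L1-HIT, MISS, L1-HIT, L1-HIT, VC-HIT, VC-HIT, VC-HIT, L1-HIT, VC-HIT]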